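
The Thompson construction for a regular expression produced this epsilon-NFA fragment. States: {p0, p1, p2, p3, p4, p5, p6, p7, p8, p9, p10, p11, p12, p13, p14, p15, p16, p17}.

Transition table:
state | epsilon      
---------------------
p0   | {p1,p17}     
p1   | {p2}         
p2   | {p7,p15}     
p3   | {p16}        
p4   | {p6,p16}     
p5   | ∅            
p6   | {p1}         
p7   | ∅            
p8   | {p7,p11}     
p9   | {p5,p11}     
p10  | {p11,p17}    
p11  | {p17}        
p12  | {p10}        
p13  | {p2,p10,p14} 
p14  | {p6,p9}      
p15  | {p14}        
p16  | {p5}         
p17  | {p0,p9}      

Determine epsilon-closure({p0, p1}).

Start with {p0, p1}.
From p0 via epsilon: add p17.
From p1 via epsilon: add p2.
From p2 via epsilon: add p7, p15.
From p17 via epsilon: add p9.
From p9 via epsilon: add p5, p11.
From p15 via epsilon: add p14.
From p14 via epsilon: add p6.
No new states can be added; the closed set is {p0, p1, p2, p5, p6, p7, p9, p11, p14, p15, p17}.

{p0, p1, p2, p5, p6, p7, p9, p11, p14, p15, p17}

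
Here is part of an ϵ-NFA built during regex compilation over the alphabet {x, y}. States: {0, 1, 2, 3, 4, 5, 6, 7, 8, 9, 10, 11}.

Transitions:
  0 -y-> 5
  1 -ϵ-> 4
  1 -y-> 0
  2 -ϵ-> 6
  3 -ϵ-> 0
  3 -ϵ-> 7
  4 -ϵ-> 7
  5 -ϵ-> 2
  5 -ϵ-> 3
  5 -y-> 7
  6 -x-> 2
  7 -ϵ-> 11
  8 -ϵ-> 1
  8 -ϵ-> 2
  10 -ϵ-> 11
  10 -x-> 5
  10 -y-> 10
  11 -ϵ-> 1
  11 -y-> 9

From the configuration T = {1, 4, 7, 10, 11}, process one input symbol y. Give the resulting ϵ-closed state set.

1 on y → {0}.
10 on y → {10}.
11 on y → {9}.
No y-transition from 4, 7.
Union after reading y: {0, 9, 10}.
Now take the ϵ-closure:
From 10 via ϵ: add 11.
From 11 via ϵ: add 1.
From 1 via ϵ: add 4.
From 4 via ϵ: add 7.
No new states can be added; the closed set is {0, 1, 4, 7, 9, 10, 11}.

{0, 1, 4, 7, 9, 10, 11}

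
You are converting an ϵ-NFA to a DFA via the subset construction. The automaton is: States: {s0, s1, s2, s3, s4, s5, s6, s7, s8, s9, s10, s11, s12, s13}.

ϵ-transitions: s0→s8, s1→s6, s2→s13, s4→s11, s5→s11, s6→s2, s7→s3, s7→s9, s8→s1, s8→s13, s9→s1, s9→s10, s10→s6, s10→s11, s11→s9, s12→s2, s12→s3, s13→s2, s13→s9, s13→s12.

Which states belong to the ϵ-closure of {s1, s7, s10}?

{s1, s2, s3, s6, s7, s9, s10, s11, s12, s13}

Start with {s1, s7, s10}.
From s1 via ϵ: add s6.
From s7 via ϵ: add s3, s9.
From s10 via ϵ: add s11.
From s6 via ϵ: add s2.
From s2 via ϵ: add s13.
From s13 via ϵ: add s12.
No new states can be added; the closed set is {s1, s2, s3, s6, s7, s9, s10, s11, s12, s13}.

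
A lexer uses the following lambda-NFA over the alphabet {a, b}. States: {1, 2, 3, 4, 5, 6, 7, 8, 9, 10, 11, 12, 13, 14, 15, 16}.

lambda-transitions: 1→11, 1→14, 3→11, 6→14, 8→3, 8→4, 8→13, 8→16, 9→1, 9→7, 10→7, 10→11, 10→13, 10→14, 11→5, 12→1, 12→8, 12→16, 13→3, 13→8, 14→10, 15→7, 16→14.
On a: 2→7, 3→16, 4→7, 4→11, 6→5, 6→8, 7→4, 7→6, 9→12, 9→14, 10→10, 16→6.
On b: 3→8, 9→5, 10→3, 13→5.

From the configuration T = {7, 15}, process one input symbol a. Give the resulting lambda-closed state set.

7 on a → {4, 6}.
No a-transition from 15.
Union after reading a: {4, 6}.
Now take the lambda-closure:
From 6 via lambda: add 14.
From 14 via lambda: add 10.
From 10 via lambda: add 7, 11, 13.
From 11 via lambda: add 5.
From 13 via lambda: add 3, 8.
From 8 via lambda: add 16.
No new states can be added; the closed set is {3, 4, 5, 6, 7, 8, 10, 11, 13, 14, 16}.

{3, 4, 5, 6, 7, 8, 10, 11, 13, 14, 16}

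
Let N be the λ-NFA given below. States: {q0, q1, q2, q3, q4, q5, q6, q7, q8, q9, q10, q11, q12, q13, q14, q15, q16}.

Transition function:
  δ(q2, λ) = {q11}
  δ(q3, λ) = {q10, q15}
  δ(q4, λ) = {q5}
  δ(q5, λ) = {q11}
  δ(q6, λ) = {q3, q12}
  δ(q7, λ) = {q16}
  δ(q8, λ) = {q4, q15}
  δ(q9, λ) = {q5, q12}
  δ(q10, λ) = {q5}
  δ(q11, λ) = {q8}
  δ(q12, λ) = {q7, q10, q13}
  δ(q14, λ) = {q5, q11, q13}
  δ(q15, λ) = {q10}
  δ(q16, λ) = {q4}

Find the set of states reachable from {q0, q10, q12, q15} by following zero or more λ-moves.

Start with {q0, q10, q12, q15}.
From q10 via λ: add q5.
From q12 via λ: add q7, q13.
From q5 via λ: add q11.
From q7 via λ: add q16.
From q11 via λ: add q8.
From q16 via λ: add q4.
No new states can be added; the closed set is {q0, q4, q5, q7, q8, q10, q11, q12, q13, q15, q16}.

{q0, q4, q5, q7, q8, q10, q11, q12, q13, q15, q16}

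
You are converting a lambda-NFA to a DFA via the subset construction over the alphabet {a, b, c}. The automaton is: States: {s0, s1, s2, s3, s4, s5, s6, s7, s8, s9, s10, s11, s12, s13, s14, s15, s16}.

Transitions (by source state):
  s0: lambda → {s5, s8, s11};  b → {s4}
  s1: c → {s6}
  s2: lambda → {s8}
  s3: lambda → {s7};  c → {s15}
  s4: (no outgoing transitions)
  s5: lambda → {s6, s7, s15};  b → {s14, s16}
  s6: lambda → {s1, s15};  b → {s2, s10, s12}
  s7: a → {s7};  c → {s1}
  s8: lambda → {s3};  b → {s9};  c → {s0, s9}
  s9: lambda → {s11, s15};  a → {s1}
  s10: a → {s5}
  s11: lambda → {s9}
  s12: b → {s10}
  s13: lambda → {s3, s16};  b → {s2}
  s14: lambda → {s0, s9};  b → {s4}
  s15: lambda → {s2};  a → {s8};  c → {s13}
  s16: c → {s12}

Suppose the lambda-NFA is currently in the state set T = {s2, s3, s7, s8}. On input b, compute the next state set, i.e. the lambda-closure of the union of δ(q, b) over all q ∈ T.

{s2, s3, s7, s8, s9, s11, s15}

s8 on b → {s9}.
No b-transition from s2, s3, s7.
Union after reading b: {s9}.
Now take the lambda-closure:
From s9 via lambda: add s11, s15.
From s15 via lambda: add s2.
From s2 via lambda: add s8.
From s8 via lambda: add s3.
From s3 via lambda: add s7.
No new states can be added; the closed set is {s2, s3, s7, s8, s9, s11, s15}.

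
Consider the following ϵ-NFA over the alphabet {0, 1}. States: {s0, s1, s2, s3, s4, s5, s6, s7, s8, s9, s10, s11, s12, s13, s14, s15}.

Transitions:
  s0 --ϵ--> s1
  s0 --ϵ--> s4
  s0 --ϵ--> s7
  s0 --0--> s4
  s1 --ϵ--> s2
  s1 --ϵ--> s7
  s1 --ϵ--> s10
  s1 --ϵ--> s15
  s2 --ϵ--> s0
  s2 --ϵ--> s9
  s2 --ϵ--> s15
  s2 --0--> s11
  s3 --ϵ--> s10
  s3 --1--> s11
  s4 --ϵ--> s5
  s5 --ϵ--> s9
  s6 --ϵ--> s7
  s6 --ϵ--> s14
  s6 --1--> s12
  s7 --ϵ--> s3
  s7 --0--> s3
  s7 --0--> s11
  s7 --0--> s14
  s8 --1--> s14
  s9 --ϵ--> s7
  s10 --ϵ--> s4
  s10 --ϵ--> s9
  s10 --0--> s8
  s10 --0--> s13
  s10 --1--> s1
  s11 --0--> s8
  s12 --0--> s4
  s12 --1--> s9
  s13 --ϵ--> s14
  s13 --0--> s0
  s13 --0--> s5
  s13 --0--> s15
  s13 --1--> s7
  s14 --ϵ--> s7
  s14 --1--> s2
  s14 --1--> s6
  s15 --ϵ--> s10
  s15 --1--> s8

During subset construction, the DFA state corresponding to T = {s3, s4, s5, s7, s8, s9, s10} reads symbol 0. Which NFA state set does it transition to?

{s3, s4, s5, s7, s8, s9, s10, s11, s13, s14}

s7 on 0 → {s3, s11, s14}.
s10 on 0 → {s8, s13}.
No 0-transition from s3, s4, s5, s8, s9.
Union after reading 0: {s3, s8, s11, s13, s14}.
Now take the ϵ-closure:
From s3 via ϵ: add s10.
From s14 via ϵ: add s7.
From s10 via ϵ: add s4, s9.
From s4 via ϵ: add s5.
No new states can be added; the closed set is {s3, s4, s5, s7, s8, s9, s10, s11, s13, s14}.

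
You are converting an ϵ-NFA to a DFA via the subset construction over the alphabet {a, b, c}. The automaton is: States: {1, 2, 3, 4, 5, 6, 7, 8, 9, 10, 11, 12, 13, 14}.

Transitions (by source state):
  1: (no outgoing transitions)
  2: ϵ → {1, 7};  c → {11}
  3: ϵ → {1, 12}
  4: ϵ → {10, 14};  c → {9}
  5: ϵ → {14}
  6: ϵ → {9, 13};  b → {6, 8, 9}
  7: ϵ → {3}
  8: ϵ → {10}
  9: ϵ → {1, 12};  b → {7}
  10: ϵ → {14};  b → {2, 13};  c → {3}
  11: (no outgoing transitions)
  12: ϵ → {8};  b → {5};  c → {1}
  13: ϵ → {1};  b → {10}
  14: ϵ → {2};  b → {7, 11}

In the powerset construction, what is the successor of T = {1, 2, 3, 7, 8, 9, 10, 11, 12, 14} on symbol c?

{1, 2, 3, 7, 8, 10, 11, 12, 14}

2 on c → {11}.
10 on c → {3}.
12 on c → {1}.
No c-transition from 1, 3, 7, 8, 9, 11, 14.
Union after reading c: {1, 3, 11}.
Now take the ϵ-closure:
From 3 via ϵ: add 12.
From 12 via ϵ: add 8.
From 8 via ϵ: add 10.
From 10 via ϵ: add 14.
From 14 via ϵ: add 2.
From 2 via ϵ: add 7.
No new states can be added; the closed set is {1, 2, 3, 7, 8, 10, 11, 12, 14}.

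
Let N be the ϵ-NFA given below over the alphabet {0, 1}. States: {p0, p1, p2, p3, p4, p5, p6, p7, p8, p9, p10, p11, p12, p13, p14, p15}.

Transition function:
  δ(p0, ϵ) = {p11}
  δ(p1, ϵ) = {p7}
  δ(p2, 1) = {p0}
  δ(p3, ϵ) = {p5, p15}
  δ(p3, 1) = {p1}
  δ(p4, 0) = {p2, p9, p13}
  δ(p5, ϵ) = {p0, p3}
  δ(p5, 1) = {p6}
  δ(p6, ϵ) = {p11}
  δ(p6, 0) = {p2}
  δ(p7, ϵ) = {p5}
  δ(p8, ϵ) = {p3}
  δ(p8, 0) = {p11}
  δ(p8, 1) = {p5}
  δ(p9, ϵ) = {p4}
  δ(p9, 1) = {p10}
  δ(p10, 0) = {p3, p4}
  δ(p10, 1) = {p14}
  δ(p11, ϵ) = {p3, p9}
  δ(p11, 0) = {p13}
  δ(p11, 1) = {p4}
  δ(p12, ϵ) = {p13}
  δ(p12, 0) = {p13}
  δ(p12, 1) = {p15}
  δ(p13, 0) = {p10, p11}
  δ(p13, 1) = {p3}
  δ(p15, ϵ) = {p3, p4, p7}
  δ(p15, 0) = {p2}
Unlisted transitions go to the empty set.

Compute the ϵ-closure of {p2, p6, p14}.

{p0, p2, p3, p4, p5, p6, p7, p9, p11, p14, p15}

Start with {p2, p6, p14}.
From p6 via ϵ: add p11.
From p11 via ϵ: add p3, p9.
From p3 via ϵ: add p5, p15.
From p9 via ϵ: add p4.
From p5 via ϵ: add p0.
From p15 via ϵ: add p7.
No new states can be added; the closed set is {p0, p2, p3, p4, p5, p6, p7, p9, p11, p14, p15}.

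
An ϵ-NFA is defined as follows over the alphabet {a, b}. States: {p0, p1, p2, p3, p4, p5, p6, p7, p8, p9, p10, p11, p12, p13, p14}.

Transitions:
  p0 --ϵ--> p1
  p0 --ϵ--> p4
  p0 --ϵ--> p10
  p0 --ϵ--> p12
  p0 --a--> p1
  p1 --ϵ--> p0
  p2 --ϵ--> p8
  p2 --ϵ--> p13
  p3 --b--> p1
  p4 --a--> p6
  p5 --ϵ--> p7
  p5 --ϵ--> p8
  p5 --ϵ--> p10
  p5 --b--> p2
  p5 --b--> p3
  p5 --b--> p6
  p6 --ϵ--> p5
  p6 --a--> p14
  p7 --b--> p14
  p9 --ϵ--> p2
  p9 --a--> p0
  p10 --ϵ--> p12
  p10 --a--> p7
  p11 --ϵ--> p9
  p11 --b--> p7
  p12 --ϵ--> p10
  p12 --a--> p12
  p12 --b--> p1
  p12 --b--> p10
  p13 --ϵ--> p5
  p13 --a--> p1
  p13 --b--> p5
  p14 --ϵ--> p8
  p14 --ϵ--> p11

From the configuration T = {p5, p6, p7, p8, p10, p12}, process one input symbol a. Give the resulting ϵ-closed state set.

p6 on a → {p14}.
p10 on a → {p7}.
p12 on a → {p12}.
No a-transition from p5, p7, p8.
Union after reading a: {p7, p12, p14}.
Now take the ϵ-closure:
From p12 via ϵ: add p10.
From p14 via ϵ: add p8, p11.
From p11 via ϵ: add p9.
From p9 via ϵ: add p2.
From p2 via ϵ: add p13.
From p13 via ϵ: add p5.
No new states can be added; the closed set is {p2, p5, p7, p8, p9, p10, p11, p12, p13, p14}.

{p2, p5, p7, p8, p9, p10, p11, p12, p13, p14}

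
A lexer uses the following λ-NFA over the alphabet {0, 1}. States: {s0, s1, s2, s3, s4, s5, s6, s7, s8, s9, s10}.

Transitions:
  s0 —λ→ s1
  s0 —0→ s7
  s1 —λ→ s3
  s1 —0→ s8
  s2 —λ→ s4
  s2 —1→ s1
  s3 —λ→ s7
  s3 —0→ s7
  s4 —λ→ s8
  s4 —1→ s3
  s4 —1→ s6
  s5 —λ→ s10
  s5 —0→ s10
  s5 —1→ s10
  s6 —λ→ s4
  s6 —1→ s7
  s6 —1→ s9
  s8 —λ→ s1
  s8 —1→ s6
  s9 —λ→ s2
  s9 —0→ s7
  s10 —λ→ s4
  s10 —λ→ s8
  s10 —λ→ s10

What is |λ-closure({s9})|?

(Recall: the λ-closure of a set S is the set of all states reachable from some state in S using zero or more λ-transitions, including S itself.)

7

Start with {s9}.
From s9 via λ: add s2.
From s2 via λ: add s4.
From s4 via λ: add s8.
From s8 via λ: add s1.
From s1 via λ: add s3.
From s3 via λ: add s7.
λ-closure = {s1, s2, s3, s4, s7, s8, s9}, which has 7 states.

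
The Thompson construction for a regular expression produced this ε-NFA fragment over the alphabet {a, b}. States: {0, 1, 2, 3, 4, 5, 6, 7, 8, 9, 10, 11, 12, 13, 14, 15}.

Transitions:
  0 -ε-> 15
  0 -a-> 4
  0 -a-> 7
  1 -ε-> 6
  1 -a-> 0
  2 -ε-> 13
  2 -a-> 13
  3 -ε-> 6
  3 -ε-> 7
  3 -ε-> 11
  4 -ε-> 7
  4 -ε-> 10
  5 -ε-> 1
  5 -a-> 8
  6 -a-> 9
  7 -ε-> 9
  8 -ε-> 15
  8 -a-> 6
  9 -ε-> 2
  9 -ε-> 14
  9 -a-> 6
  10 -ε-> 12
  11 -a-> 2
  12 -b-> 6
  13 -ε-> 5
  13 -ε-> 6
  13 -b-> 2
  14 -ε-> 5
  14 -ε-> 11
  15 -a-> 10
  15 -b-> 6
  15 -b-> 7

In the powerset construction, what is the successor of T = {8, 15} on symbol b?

15 on b → {6, 7}.
No b-transition from 8.
Union after reading b: {6, 7}.
Now take the ε-closure:
From 7 via ε: add 9.
From 9 via ε: add 2, 14.
From 2 via ε: add 13.
From 14 via ε: add 5, 11.
From 5 via ε: add 1.
No new states can be added; the closed set is {1, 2, 5, 6, 7, 9, 11, 13, 14}.

{1, 2, 5, 6, 7, 9, 11, 13, 14}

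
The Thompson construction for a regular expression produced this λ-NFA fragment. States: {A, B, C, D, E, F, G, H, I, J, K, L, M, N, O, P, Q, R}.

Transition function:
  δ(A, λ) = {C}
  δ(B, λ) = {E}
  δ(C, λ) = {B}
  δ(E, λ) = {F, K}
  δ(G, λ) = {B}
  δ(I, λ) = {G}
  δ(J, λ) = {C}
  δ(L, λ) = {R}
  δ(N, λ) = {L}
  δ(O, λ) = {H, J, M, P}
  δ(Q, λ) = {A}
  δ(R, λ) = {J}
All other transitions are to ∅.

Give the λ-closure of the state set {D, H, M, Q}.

Start with {D, H, M, Q}.
From Q via λ: add A.
From A via λ: add C.
From C via λ: add B.
From B via λ: add E.
From E via λ: add F, K.
No new states can be added; the closed set is {A, B, C, D, E, F, H, K, M, Q}.

{A, B, C, D, E, F, H, K, M, Q}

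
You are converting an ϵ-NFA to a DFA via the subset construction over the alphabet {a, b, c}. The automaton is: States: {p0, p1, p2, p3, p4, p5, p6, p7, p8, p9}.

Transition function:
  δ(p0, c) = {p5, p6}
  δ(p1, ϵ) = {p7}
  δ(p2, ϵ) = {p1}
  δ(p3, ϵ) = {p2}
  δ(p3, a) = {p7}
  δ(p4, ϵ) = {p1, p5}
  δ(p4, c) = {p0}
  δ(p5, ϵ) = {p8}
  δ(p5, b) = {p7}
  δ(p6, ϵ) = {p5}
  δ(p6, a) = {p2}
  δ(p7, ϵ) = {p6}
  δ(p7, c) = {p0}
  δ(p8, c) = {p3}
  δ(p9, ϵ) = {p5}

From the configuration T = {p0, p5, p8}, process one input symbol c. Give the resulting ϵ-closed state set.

{p1, p2, p3, p5, p6, p7, p8}

p0 on c → {p5, p6}.
p8 on c → {p3}.
No c-transition from p5.
Union after reading c: {p3, p5, p6}.
Now take the ϵ-closure:
From p3 via ϵ: add p2.
From p5 via ϵ: add p8.
From p2 via ϵ: add p1.
From p1 via ϵ: add p7.
No new states can be added; the closed set is {p1, p2, p3, p5, p6, p7, p8}.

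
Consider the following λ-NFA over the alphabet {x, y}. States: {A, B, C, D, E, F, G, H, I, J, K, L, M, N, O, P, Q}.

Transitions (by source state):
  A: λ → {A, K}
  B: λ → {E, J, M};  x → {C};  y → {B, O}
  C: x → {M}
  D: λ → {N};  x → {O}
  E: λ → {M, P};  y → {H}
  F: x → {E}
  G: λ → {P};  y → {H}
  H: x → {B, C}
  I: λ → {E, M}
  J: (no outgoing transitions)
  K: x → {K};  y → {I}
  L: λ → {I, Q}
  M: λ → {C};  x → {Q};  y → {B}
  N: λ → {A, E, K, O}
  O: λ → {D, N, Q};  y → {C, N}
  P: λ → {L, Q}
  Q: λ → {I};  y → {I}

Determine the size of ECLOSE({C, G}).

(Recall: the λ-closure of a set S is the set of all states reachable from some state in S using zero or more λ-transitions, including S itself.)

Start with {C, G}.
From G via λ: add P.
From P via λ: add L, Q.
From L via λ: add I.
From I via λ: add E, M.
λ-closure = {C, E, G, I, L, M, P, Q}, which has 8 states.

8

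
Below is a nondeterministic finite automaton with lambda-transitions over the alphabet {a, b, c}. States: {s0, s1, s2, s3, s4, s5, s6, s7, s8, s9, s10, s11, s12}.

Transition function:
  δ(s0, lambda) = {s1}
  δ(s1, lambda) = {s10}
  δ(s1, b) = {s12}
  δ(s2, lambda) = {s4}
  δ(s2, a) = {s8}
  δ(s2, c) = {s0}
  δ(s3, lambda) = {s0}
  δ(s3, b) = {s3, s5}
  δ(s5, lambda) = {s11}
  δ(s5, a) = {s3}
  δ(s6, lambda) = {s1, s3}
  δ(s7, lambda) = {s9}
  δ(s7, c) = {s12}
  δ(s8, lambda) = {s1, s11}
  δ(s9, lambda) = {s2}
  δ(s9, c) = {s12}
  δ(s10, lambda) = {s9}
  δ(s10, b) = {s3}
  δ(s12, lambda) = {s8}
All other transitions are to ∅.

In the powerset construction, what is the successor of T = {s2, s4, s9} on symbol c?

s2 on c → {s0}.
s9 on c → {s12}.
No c-transition from s4.
Union after reading c: {s0, s12}.
Now take the lambda-closure:
From s0 via lambda: add s1.
From s12 via lambda: add s8.
From s1 via lambda: add s10.
From s8 via lambda: add s11.
From s10 via lambda: add s9.
From s9 via lambda: add s2.
From s2 via lambda: add s4.
No new states can be added; the closed set is {s0, s1, s2, s4, s8, s9, s10, s11, s12}.

{s0, s1, s2, s4, s8, s9, s10, s11, s12}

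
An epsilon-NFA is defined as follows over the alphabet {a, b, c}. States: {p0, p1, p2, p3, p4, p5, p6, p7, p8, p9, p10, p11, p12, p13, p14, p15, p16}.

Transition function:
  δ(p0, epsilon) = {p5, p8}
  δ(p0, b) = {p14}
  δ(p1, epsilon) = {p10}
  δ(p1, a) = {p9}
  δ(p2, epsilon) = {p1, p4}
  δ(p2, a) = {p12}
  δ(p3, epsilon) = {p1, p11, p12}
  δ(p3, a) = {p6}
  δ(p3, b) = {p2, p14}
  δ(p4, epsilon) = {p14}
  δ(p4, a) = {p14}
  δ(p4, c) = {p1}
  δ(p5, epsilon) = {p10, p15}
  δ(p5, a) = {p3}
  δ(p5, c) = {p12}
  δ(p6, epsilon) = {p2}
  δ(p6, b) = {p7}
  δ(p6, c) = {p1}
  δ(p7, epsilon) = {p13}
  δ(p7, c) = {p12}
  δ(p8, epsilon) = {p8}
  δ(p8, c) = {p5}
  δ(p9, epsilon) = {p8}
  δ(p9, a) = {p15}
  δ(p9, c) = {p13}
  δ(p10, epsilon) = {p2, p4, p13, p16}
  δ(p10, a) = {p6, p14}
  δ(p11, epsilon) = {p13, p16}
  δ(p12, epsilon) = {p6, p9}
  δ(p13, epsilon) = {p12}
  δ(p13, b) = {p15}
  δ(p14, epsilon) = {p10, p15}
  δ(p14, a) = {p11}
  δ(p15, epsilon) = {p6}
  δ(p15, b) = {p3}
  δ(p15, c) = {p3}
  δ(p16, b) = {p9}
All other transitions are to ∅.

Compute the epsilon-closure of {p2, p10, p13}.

{p1, p2, p4, p6, p8, p9, p10, p12, p13, p14, p15, p16}

Start with {p2, p10, p13}.
From p2 via epsilon: add p1, p4.
From p10 via epsilon: add p16.
From p13 via epsilon: add p12.
From p4 via epsilon: add p14.
From p12 via epsilon: add p6, p9.
From p9 via epsilon: add p8.
From p14 via epsilon: add p15.
No new states can be added; the closed set is {p1, p2, p4, p6, p8, p9, p10, p12, p13, p14, p15, p16}.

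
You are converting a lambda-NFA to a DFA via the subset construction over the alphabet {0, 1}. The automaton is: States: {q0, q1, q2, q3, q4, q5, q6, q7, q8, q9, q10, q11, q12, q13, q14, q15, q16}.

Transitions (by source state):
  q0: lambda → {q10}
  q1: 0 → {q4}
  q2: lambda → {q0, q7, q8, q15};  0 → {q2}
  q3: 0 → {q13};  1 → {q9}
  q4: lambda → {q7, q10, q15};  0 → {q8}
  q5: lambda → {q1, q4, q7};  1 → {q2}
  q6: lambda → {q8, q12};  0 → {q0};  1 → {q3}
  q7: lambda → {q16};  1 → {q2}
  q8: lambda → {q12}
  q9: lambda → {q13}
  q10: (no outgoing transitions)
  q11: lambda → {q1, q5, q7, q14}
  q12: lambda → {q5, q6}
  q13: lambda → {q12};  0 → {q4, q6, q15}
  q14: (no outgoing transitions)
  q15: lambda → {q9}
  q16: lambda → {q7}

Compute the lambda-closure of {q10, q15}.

{q1, q4, q5, q6, q7, q8, q9, q10, q12, q13, q15, q16}

Start with {q10, q15}.
From q15 via lambda: add q9.
From q9 via lambda: add q13.
From q13 via lambda: add q12.
From q12 via lambda: add q5, q6.
From q5 via lambda: add q1, q4, q7.
From q6 via lambda: add q8.
From q7 via lambda: add q16.
No new states can be added; the closed set is {q1, q4, q5, q6, q7, q8, q9, q10, q12, q13, q15, q16}.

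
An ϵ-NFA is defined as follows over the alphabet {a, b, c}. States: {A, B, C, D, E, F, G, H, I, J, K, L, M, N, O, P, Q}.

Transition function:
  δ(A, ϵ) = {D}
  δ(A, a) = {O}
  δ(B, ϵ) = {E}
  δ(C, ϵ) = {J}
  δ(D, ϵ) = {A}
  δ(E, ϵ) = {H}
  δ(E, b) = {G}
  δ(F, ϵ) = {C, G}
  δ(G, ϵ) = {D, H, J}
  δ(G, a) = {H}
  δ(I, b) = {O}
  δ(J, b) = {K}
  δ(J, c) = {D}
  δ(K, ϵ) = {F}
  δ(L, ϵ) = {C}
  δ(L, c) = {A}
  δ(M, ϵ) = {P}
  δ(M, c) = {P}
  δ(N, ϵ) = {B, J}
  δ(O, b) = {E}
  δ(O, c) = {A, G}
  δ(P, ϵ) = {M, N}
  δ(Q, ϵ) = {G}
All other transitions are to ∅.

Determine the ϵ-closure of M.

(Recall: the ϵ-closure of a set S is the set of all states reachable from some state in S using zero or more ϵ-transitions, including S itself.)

{B, E, H, J, M, N, P}

Start with {M}.
From M via ϵ: add P.
From P via ϵ: add N.
From N via ϵ: add B, J.
From B via ϵ: add E.
From E via ϵ: add H.
No new states can be added; the closed set is {B, E, H, J, M, N, P}.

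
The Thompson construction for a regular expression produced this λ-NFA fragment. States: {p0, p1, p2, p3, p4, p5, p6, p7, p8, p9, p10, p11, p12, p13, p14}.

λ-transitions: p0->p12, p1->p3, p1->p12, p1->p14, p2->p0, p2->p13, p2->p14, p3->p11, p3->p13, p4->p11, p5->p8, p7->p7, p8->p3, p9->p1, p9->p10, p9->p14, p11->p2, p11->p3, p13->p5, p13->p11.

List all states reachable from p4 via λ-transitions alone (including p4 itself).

{p0, p2, p3, p4, p5, p8, p11, p12, p13, p14}

Start with {p4}.
From p4 via λ: add p11.
From p11 via λ: add p2, p3.
From p2 via λ: add p0, p13, p14.
From p0 via λ: add p12.
From p13 via λ: add p5.
From p5 via λ: add p8.
No new states can be added; the closed set is {p0, p2, p3, p4, p5, p8, p11, p12, p13, p14}.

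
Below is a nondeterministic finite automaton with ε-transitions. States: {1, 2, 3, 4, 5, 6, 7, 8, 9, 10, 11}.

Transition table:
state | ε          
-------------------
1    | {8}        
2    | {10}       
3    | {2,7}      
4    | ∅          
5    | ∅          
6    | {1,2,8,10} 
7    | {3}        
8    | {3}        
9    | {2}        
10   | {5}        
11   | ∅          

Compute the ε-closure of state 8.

{2, 3, 5, 7, 8, 10}

Start with {8}.
From 8 via ε: add 3.
From 3 via ε: add 2, 7.
From 2 via ε: add 10.
From 10 via ε: add 5.
No new states can be added; the closed set is {2, 3, 5, 7, 8, 10}.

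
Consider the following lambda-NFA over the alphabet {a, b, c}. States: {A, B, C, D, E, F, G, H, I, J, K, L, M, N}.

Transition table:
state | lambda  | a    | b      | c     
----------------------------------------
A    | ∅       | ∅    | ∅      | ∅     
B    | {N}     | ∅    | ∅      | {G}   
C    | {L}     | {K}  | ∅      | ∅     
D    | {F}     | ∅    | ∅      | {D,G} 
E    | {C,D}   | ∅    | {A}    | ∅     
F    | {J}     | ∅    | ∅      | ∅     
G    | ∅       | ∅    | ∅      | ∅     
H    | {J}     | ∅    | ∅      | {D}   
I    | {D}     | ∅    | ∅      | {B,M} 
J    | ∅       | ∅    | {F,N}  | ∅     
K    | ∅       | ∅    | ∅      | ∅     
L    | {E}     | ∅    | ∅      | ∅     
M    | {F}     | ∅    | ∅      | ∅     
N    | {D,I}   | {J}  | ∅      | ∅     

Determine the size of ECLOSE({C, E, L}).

6

Start with {C, E, L}.
From E via lambda: add D.
From D via lambda: add F.
From F via lambda: add J.
lambda-closure = {C, D, E, F, J, L}, which has 6 states.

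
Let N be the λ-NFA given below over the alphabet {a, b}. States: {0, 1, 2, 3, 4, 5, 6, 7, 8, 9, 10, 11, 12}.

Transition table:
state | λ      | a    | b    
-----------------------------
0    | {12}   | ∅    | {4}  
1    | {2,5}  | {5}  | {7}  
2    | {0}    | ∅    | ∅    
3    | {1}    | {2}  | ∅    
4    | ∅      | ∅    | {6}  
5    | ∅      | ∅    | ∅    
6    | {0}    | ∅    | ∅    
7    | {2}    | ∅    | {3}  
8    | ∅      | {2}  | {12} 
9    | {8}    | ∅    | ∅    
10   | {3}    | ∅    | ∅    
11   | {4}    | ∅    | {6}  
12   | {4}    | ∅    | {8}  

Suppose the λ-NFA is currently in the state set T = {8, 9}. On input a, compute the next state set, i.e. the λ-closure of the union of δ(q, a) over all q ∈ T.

8 on a → {2}.
No a-transition from 9.
Union after reading a: {2}.
Now take the λ-closure:
From 2 via λ: add 0.
From 0 via λ: add 12.
From 12 via λ: add 4.
No new states can be added; the closed set is {0, 2, 4, 12}.

{0, 2, 4, 12}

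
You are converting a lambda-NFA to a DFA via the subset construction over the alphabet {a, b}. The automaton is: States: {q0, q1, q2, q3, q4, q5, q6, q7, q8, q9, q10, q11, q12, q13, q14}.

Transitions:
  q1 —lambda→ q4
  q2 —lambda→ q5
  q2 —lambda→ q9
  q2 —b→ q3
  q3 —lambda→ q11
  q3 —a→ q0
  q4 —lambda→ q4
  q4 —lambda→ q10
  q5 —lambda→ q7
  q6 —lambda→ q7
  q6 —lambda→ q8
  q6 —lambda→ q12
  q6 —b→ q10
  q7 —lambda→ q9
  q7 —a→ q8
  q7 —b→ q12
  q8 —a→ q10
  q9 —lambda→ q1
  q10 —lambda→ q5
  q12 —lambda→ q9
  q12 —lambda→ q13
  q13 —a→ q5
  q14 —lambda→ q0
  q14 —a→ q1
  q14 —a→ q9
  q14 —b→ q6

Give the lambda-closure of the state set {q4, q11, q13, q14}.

{q0, q1, q4, q5, q7, q9, q10, q11, q13, q14}

Start with {q4, q11, q13, q14}.
From q4 via lambda: add q10.
From q14 via lambda: add q0.
From q10 via lambda: add q5.
From q5 via lambda: add q7.
From q7 via lambda: add q9.
From q9 via lambda: add q1.
No new states can be added; the closed set is {q0, q1, q4, q5, q7, q9, q10, q11, q13, q14}.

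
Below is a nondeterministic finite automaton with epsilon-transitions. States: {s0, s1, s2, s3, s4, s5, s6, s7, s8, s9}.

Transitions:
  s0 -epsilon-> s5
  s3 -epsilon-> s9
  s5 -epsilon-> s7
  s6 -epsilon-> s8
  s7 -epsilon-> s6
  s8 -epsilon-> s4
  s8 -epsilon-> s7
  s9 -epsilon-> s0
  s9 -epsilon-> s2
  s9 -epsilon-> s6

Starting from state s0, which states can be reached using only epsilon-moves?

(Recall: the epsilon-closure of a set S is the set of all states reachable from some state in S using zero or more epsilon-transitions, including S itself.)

{s0, s4, s5, s6, s7, s8}

Start with {s0}.
From s0 via epsilon: add s5.
From s5 via epsilon: add s7.
From s7 via epsilon: add s6.
From s6 via epsilon: add s8.
From s8 via epsilon: add s4.
No new states can be added; the closed set is {s0, s4, s5, s6, s7, s8}.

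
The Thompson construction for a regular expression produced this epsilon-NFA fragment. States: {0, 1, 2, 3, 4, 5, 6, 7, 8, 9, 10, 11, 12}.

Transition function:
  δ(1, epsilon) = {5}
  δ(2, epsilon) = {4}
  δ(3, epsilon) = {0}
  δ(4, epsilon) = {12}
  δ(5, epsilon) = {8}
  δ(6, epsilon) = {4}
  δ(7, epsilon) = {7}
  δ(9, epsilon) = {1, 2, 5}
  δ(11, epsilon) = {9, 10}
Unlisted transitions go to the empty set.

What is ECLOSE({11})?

{1, 2, 4, 5, 8, 9, 10, 11, 12}

Start with {11}.
From 11 via epsilon: add 9, 10.
From 9 via epsilon: add 1, 2, 5.
From 2 via epsilon: add 4.
From 5 via epsilon: add 8.
From 4 via epsilon: add 12.
No new states can be added; the closed set is {1, 2, 4, 5, 8, 9, 10, 11, 12}.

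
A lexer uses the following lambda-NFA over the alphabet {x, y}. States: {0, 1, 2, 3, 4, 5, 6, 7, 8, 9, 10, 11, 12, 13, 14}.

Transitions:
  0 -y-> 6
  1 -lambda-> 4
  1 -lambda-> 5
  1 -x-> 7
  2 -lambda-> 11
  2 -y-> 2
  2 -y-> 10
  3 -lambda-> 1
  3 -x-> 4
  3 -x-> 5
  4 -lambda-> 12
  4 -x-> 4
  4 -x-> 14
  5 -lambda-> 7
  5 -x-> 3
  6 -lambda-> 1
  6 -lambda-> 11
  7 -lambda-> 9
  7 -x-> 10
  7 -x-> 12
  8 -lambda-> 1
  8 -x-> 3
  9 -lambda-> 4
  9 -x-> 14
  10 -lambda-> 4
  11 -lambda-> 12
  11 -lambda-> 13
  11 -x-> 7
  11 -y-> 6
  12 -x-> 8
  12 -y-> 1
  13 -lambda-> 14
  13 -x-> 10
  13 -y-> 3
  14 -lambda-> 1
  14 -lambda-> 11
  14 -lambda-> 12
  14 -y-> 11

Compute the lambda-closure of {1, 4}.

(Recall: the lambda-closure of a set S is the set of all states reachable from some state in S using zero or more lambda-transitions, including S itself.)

Start with {1, 4}.
From 1 via lambda: add 5.
From 4 via lambda: add 12.
From 5 via lambda: add 7.
From 7 via lambda: add 9.
No new states can be added; the closed set is {1, 4, 5, 7, 9, 12}.

{1, 4, 5, 7, 9, 12}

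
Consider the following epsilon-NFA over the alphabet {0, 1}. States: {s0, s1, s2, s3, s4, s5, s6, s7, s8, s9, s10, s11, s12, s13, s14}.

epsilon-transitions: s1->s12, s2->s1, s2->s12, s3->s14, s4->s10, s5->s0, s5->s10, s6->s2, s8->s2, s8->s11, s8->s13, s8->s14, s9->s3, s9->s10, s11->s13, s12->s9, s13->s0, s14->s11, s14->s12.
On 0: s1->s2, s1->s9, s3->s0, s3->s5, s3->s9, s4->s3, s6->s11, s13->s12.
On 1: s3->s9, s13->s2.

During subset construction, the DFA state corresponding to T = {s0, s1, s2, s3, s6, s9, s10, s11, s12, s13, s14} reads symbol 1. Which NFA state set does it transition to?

s3 on 1 → {s9}.
s13 on 1 → {s2}.
No 1-transition from s0, s1, s2, s6, s9, s10, s11, s12, s14.
Union after reading 1: {s2, s9}.
Now take the epsilon-closure:
From s2 via epsilon: add s1, s12.
From s9 via epsilon: add s3, s10.
From s3 via epsilon: add s14.
From s14 via epsilon: add s11.
From s11 via epsilon: add s13.
From s13 via epsilon: add s0.
No new states can be added; the closed set is {s0, s1, s2, s3, s9, s10, s11, s12, s13, s14}.

{s0, s1, s2, s3, s9, s10, s11, s12, s13, s14}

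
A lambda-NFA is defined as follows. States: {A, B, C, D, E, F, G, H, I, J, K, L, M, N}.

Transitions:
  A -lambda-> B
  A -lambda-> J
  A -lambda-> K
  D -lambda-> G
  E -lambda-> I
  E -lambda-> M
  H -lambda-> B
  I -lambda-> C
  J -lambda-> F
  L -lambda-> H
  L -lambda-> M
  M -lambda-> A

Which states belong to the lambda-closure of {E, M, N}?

Start with {E, M, N}.
From E via lambda: add I.
From M via lambda: add A.
From A via lambda: add B, J, K.
From I via lambda: add C.
From J via lambda: add F.
No new states can be added; the closed set is {A, B, C, E, F, I, J, K, M, N}.

{A, B, C, E, F, I, J, K, M, N}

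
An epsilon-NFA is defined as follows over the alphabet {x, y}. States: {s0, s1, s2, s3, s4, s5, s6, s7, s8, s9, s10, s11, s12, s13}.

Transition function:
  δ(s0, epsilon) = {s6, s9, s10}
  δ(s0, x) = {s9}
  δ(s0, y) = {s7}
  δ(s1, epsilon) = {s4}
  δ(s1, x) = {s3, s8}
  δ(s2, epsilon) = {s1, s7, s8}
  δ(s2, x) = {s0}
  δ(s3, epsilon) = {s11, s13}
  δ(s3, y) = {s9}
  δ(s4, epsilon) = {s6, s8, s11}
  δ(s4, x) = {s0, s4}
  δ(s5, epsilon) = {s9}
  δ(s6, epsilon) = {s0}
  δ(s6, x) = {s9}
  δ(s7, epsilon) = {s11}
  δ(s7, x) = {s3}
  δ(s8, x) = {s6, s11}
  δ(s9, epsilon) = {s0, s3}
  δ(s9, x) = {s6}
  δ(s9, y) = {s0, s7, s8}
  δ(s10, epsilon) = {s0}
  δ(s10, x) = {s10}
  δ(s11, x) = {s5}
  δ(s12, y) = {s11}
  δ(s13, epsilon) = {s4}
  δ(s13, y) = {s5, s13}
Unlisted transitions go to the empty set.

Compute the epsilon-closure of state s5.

{s0, s3, s4, s5, s6, s8, s9, s10, s11, s13}

Start with {s5}.
From s5 via epsilon: add s9.
From s9 via epsilon: add s0, s3.
From s0 via epsilon: add s6, s10.
From s3 via epsilon: add s11, s13.
From s13 via epsilon: add s4.
From s4 via epsilon: add s8.
No new states can be added; the closed set is {s0, s3, s4, s5, s6, s8, s9, s10, s11, s13}.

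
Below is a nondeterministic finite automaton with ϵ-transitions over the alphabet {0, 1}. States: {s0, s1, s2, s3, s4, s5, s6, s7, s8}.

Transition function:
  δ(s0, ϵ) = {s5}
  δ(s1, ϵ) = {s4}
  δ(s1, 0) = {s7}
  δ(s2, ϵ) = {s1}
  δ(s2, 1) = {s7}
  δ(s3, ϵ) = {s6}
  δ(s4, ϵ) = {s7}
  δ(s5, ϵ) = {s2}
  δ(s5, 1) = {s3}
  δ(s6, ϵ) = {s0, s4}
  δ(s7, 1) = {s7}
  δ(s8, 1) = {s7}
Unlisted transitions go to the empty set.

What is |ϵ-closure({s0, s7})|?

6

Start with {s0, s7}.
From s0 via ϵ: add s5.
From s5 via ϵ: add s2.
From s2 via ϵ: add s1.
From s1 via ϵ: add s4.
ϵ-closure = {s0, s1, s2, s4, s5, s7}, which has 6 states.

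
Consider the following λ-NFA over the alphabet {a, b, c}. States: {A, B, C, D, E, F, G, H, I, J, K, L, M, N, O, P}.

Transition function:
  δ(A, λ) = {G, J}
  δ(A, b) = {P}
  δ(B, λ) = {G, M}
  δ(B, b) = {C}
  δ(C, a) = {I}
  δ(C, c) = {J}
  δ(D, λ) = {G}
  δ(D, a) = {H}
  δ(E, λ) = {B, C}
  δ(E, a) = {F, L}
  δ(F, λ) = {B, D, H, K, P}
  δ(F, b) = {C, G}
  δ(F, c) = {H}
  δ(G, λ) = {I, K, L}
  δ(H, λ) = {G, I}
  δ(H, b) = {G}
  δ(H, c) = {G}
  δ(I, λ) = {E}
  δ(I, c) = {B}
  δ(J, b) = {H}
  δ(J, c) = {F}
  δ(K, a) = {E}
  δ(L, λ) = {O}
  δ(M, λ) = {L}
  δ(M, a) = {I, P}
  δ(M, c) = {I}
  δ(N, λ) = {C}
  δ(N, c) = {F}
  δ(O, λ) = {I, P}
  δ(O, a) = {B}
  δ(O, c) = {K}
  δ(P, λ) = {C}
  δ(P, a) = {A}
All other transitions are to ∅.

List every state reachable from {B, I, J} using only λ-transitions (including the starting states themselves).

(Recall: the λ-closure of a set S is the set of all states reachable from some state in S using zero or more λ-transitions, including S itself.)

{B, C, E, G, I, J, K, L, M, O, P}

Start with {B, I, J}.
From B via λ: add G, M.
From I via λ: add E.
From E via λ: add C.
From G via λ: add K, L.
From L via λ: add O.
From O via λ: add P.
No new states can be added; the closed set is {B, C, E, G, I, J, K, L, M, O, P}.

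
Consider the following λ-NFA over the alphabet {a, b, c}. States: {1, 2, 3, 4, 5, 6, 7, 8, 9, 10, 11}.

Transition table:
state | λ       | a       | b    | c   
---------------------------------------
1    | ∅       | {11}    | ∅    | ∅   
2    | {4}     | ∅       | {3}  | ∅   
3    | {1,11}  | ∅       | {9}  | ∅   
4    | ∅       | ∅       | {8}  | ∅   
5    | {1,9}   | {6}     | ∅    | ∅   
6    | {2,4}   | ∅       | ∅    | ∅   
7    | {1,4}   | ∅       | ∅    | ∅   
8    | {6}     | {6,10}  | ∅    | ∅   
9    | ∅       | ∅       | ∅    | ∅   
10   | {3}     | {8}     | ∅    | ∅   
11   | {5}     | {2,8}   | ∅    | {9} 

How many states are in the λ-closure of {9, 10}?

Start with {9, 10}.
From 10 via λ: add 3.
From 3 via λ: add 1, 11.
From 11 via λ: add 5.
λ-closure = {1, 3, 5, 9, 10, 11}, which has 6 states.

6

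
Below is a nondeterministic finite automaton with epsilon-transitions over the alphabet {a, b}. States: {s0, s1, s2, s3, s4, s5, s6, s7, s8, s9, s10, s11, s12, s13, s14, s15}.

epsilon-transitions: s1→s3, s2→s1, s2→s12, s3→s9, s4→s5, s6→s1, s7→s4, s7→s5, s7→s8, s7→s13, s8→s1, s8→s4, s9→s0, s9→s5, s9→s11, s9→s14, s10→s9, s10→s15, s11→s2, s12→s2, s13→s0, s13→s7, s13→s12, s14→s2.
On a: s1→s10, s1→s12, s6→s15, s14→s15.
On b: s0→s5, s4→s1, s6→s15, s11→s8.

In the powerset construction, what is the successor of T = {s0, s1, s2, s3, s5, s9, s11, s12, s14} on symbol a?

s1 on a → {s10, s12}.
s14 on a → {s15}.
No a-transition from s0, s2, s3, s5, s9, s11, s12.
Union after reading a: {s10, s12, s15}.
Now take the epsilon-closure:
From s10 via epsilon: add s9.
From s12 via epsilon: add s2.
From s2 via epsilon: add s1.
From s9 via epsilon: add s0, s5, s11, s14.
From s1 via epsilon: add s3.
No new states can be added; the closed set is {s0, s1, s2, s3, s5, s9, s10, s11, s12, s14, s15}.

{s0, s1, s2, s3, s5, s9, s10, s11, s12, s14, s15}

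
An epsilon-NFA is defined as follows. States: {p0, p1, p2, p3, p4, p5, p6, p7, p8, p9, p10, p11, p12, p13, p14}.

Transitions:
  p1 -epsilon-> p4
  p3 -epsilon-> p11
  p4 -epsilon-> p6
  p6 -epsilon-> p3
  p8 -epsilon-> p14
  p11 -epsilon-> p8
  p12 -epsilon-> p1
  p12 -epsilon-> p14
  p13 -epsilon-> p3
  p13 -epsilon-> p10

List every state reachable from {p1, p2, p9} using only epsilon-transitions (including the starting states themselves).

{p1, p2, p3, p4, p6, p8, p9, p11, p14}

Start with {p1, p2, p9}.
From p1 via epsilon: add p4.
From p4 via epsilon: add p6.
From p6 via epsilon: add p3.
From p3 via epsilon: add p11.
From p11 via epsilon: add p8.
From p8 via epsilon: add p14.
No new states can be added; the closed set is {p1, p2, p3, p4, p6, p8, p9, p11, p14}.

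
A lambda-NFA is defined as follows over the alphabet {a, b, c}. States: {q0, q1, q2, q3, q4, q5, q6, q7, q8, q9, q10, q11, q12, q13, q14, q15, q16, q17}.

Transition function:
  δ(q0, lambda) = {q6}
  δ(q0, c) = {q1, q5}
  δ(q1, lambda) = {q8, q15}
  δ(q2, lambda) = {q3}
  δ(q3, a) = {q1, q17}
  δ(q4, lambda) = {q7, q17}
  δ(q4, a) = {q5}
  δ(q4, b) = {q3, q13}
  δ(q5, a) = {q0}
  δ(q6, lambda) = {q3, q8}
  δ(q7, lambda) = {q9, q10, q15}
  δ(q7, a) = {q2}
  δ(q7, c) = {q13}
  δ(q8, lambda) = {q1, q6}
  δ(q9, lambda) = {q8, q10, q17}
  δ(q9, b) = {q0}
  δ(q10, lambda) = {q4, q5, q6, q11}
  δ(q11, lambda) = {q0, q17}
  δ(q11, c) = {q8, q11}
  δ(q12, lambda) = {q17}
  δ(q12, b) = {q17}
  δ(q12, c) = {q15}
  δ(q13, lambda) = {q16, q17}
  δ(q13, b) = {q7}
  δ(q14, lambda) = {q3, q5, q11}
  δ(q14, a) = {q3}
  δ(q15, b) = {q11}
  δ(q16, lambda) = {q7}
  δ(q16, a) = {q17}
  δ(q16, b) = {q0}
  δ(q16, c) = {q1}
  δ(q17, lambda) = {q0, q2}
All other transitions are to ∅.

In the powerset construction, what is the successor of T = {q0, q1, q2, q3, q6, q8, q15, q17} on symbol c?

q0 on c → {q1, q5}.
No c-transition from q1, q2, q3, q6, q8, q15, q17.
Union after reading c: {q1, q5}.
Now take the lambda-closure:
From q1 via lambda: add q8, q15.
From q8 via lambda: add q6.
From q6 via lambda: add q3.
No new states can be added; the closed set is {q1, q3, q5, q6, q8, q15}.

{q1, q3, q5, q6, q8, q15}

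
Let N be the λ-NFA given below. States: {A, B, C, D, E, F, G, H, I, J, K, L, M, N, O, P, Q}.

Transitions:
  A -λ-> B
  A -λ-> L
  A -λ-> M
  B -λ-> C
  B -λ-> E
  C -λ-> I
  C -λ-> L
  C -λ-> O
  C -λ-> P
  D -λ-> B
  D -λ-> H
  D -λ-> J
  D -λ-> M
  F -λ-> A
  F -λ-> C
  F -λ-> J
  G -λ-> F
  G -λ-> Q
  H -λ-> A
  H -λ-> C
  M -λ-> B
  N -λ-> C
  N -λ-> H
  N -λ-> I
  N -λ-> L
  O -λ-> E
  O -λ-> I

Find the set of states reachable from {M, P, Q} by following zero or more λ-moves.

Start with {M, P, Q}.
From M via λ: add B.
From B via λ: add C, E.
From C via λ: add I, L, O.
No new states can be added; the closed set is {B, C, E, I, L, M, O, P, Q}.

{B, C, E, I, L, M, O, P, Q}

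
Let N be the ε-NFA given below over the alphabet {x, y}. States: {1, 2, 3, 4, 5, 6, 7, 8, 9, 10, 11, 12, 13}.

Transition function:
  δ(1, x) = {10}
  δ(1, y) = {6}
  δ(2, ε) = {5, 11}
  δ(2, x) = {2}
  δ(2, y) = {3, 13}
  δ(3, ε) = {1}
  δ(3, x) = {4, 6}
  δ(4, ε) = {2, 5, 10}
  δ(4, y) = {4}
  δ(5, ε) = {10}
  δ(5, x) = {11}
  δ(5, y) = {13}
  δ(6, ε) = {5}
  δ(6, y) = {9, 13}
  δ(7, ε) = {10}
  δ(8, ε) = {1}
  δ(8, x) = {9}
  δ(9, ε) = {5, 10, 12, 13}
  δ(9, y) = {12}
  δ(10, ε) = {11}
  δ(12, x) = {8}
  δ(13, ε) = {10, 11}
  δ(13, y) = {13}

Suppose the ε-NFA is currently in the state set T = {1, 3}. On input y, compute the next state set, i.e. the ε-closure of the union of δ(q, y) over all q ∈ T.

{5, 6, 10, 11}

1 on y → {6}.
No y-transition from 3.
Union after reading y: {6}.
Now take the ε-closure:
From 6 via ε: add 5.
From 5 via ε: add 10.
From 10 via ε: add 11.
No new states can be added; the closed set is {5, 6, 10, 11}.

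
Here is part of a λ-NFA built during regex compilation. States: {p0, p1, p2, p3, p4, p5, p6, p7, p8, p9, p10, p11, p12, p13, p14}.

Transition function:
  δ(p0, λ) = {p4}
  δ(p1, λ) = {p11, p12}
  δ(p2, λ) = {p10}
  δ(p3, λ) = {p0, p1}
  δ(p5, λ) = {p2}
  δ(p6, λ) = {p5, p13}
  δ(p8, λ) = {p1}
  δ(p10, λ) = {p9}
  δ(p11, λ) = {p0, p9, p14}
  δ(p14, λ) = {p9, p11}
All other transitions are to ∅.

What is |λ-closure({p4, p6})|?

7

Start with {p4, p6}.
From p6 via λ: add p5, p13.
From p5 via λ: add p2.
From p2 via λ: add p10.
From p10 via λ: add p9.
λ-closure = {p2, p4, p5, p6, p9, p10, p13}, which has 7 states.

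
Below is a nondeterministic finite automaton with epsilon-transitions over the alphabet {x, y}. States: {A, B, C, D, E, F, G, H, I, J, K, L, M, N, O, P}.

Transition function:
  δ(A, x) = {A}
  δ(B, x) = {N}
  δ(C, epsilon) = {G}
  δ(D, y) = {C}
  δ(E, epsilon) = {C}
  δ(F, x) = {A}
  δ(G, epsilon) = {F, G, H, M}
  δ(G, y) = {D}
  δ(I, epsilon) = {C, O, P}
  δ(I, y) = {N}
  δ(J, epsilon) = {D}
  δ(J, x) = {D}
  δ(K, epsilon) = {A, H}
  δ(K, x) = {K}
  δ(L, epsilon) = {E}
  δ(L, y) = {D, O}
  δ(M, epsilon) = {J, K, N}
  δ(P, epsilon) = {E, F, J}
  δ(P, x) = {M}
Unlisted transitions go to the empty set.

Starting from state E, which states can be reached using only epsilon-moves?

Start with {E}.
From E via epsilon: add C.
From C via epsilon: add G.
From G via epsilon: add F, H, M.
From M via epsilon: add J, K, N.
From J via epsilon: add D.
From K via epsilon: add A.
No new states can be added; the closed set is {A, C, D, E, F, G, H, J, K, M, N}.

{A, C, D, E, F, G, H, J, K, M, N}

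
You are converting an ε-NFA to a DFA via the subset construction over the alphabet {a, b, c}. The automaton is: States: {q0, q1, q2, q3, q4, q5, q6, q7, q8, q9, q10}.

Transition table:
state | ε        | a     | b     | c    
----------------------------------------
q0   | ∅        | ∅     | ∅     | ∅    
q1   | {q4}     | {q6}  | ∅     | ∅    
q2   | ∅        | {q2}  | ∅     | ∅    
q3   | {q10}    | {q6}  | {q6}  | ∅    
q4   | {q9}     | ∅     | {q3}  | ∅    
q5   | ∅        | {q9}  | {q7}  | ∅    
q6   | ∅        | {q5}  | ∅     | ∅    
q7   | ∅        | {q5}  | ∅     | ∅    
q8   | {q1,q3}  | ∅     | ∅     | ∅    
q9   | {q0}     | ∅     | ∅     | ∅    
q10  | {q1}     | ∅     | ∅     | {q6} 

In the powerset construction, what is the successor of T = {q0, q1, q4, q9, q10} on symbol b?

q4 on b → {q3}.
No b-transition from q0, q1, q9, q10.
Union after reading b: {q3}.
Now take the ε-closure:
From q3 via ε: add q10.
From q10 via ε: add q1.
From q1 via ε: add q4.
From q4 via ε: add q9.
From q9 via ε: add q0.
No new states can be added; the closed set is {q0, q1, q3, q4, q9, q10}.

{q0, q1, q3, q4, q9, q10}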